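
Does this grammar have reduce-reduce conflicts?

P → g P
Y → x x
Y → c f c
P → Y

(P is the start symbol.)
A reduce-reduce conflict occurs when an LR(0) state has two complete items [A → α .] and [B → β .] — both call for a reduction, and with no lookahead the parser cannot choose between them.

Augment with P' → P and build the canonical LR(0) collection (I0 = CLOSURE({[P' → . P]}), then GOTO on every symbol after a dot until no new states appear). It has 10 states:
  I0: { [P → . Y], [P → . g P], [P' → . P], [Y → . c f c], [Y → . x x] }  — shift
  I1: { [P' → P .] }  — accept
  I2: { [P → Y .] }  — reduce
  I3: { [Y → c . f c] }  — shift
  I4: { [P → . Y], [P → . g P], [P → g . P], [Y → . c f c], [Y → . x x] }  — shift
  I5: { [Y → x . x] }  — shift
  I6: { [Y → x x .] }  — reduce
  I7: { [P → g P .] }  — reduce
  I8: { [Y → c f . c] }  — shift
  I9: { [Y → c f c .] }  — reduce

No state contains more than one complete item.

Answer: No reduce-reduce conflicts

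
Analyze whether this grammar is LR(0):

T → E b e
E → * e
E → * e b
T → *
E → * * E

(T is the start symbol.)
A grammar is LR(0) if no state in the canonical LR(0) collection has:
  - both a shift item (dot before a terminal) and a complete item (shift-reduce conflict), or
  - two or more complete items (reduce-reduce conflict; the accept item [T' → T .] counts as a complete item here).

Augment with T' → T and build the canonical LR(0) collection (I0 = CLOSURE({[T' → . T]}), then GOTO on every symbol after a dot until no new states appear). It has 11 states:
  I0: { [E → . * * E], [E → . * e b], [E → . * e], [T → . *], [T → . E b e], [T' → . T] }  — shift
  I1: { [E → * . * E], [E → * . e b], [E → * . e], [T → * .] }  — shift, reduce
  I2: { [T → E . b e] }  — shift
  I3: { [T' → T .] }  — accept
  I4: { [T → E b . e] }  — shift
  I5: { [T → E b e .] }  — reduce
  I6: { [E → * * . E], [E → . * * E], [E → . * e b], [E → . * e] }  — shift
  I7: { [E → * e . b], [E → * e .] }  — shift, reduce
  I8: { [E → * e b .] }  — reduce
  I9: { [E → * . * E], [E → * . e b], [E → * . e] }  — shift
  I10: { [E → * * E .] }  — reduce

Conflict in state I1:
  Shift-reduce conflict between [T → * .] and [E → * . * E]
So the grammar is NOT LR(0).

Answer: No. Shift-reduce conflict between [T → * .] and [E → * . * E]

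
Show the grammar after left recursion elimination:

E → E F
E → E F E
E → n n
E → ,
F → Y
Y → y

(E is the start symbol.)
E → n n E'
E → , E'
E' → F E'
E' → F E E'
E' → ε
F → Y
Y → y

E is directly left-recursive. The standard transformation for
  A → A α₁ | ... | A α_m | β₁ | ... | β_n
is
  A  → β₁ A' | ... | β_n A'
  A' → α₁ A' | ... | α_m A' | ε

E → n n becomes E → n n E'
E → , becomes E → , E'
E → E F becomes E' → F E'
E → E F E becomes E' → F E E'
Add E' → ε

Productions for other non-terminals are unchanged:
  F → Y
  Y → y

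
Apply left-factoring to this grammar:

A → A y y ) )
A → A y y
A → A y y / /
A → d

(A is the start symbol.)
Left-factoring transforms A → αβ₁ | αβ₂ into A → αA' and A' → β₁ | β₂
(α is the longest common prefix among the alternatives). Repeat until
no nonterminal has two alternatives with a common prefix.

Round 1: A has alternatives sharing prefix 'A y y'. Introduce A': A → A y y A'
  Add: A' → ) )
  Add: A' → ε
  Add: A' → / /

No remaining common prefixes — done.

Resulting grammar:
A → A y y A'
A' → ) )
A' → ε
A' → / /
A → d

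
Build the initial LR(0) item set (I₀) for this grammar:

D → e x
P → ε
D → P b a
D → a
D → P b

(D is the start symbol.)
First, augment the grammar with D' → D
I₀ = CLOSURE({ [D' → . D] }):
  [D' → . D] has the dot before D: add [D → . e x], [D → . P b a], [D → . a], [D → . P b]
  [D → . P b a] has the dot before P: add [P → .]
No further items can be added.

I₀ = { [D → . P b a], [D → . P b], [D → . a], [D → . e x], [D' → . D], [P → .] }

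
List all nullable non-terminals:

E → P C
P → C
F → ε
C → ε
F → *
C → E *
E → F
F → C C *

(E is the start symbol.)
{ 'C', 'E', 'F', 'P' }

A non-terminal is nullable if it can derive ε (the empty string): either it has an ε-production, or it has a production whose right-hand side consists entirely of nullable non-terminals.

ε-productions: F → ε, C → ε
So F, C are immediately nullable.
P → C: every symbol on the right is nullable, so P is nullable too.
E → F: every symbol on the right is nullable, so E is nullable too.
Every non-terminal is now nullable.
Nullable = { 'C', 'E', 'F', 'P' }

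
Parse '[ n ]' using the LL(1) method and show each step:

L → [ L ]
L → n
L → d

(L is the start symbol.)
LL(1) parsing maintains a stack (initially the start symbol over $) and the input. At each step: if the stack top is a terminal, match it against the current input token; if it is a non-terminal N, replace it with the RHS of M[N, lookahead] (the unique production whose predict set contains the lookahead).

Stack is shown with the top on the left.

Stack    Input    Action
------------------------
L $      [ n ] $  output L → [ L ]
[ L ] $  [ n ] $  match '['
L ] $    n ] $    output L → n
n ] $    n ] $    match 'n'
] $      ] $      match ']'
$        $        accept

The string is accepted.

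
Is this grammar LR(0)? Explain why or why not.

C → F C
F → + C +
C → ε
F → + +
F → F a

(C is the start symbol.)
A grammar is LR(0) if no state in the canonical LR(0) collection has:
  - both a shift item (dot before a terminal) and a complete item (shift-reduce conflict), or
  - two or more complete items (reduce-reduce conflict; the accept item [C' → C .] counts as a complete item here).

Augment with C' → C and build the canonical LR(0) collection (I0 = CLOSURE({[C' → . C]}), then GOTO on every symbol after a dot until no new states appear). It has 9 states:
  I0: { [C → . F C], [C → .], [C' → . C], [F → . + +], [F → . + C +], [F → . F a] }  — shift, reduce
  I1: { [C → . F C], [C → .], [F → + . +], [F → + . C +], [F → . + +], [F → . + C +], [F → . F a] }  — shift, reduce
  I2: { [C' → C .] }  — accept
  I3: { [C → . F C], [C → .], [C → F . C], [F → . + +], [F → . + C +], [F → . F a], [F → F . a] }  — shift, reduce
  I4: { [C → F C .] }  — reduce
  I5: { [F → F a .] }  — reduce
  I6: { [C → . F C], [C → .], [F → + + .], [F → + . +], [F → + . C +], [F → . + +], [F → . + C +], [F → . F a] }  — shift, 2 reduces
  I7: { [F → + C . +] }  — shift
  I8: { [F → + C + .] }  — reduce

Conflict in state I0:
  Shift-reduce conflict between [C → .] and [F → . + +]
So the grammar is NOT LR(0).

Answer: No. Shift-reduce conflict between [C → .] and [F → . + +]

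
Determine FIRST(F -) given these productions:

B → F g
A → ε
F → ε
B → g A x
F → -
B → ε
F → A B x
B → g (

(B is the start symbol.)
{ '-', 'g', 'x' }

FIRST sets of the non-terminals involved (from the grammar, by fixed-point iteration):
  FIRST(F) = { '-', 'g', 'x', ε }

To compute FIRST(F -), process the symbols left to right:
Symbol F is a non-terminal. Add FIRST(F) \ {ε} = { '-', 'g', 'x' }
F is nullable (ε ∈ FIRST(F)), continue to the next symbol.
Symbol - is a terminal. Add '-' and stop.
FIRST(F -) = { '-', 'g', 'x' }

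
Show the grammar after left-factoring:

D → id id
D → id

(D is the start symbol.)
Left-factoring transforms A → αβ₁ | αβ₂ into A → αA' and A' → β₁ | β₂
(α is the longest common prefix among the alternatives). Repeat until
no nonterminal has two alternatives with a common prefix.

Round 1: D has alternatives sharing prefix 'id'. Introduce D': D → id D'
  Add: D' → id
  Add: D' → ε

No remaining common prefixes — done.

Resulting grammar:
D → id D'
D' → id
D' → ε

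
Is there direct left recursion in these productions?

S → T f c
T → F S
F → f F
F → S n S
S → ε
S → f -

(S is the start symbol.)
No direct left recursion

S → T f c: starts with T
T → F S: starts with F
F → f F: starts with f
F → S n S: starts with S
S → ε: starts with ε
S → f -: starts with f

No direct left recursion found.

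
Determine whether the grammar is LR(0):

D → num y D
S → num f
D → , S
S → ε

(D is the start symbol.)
No. Shift-reduce conflict between [S → .] and [S → . num f]

A grammar is LR(0) if no state in the canonical LR(0) collection has:
  - both a shift item (dot before a terminal) and a complete item (shift-reduce conflict), or
  - two or more complete items (reduce-reduce conflict; the accept item [D' → D .] counts as a complete item here).

Augment with D' → D and build the canonical LR(0) collection (I0 = CLOSURE({[D' → . D]}), then GOTO on every symbol after a dot until no new states appear). It has 9 states:
  I0: { [D → . , S], [D → . num y D], [D' → . D] }  — shift
  I1: { [D → , . S], [S → . num f], [S → .] }  — shift, reduce
  I2: { [D' → D .] }  — accept
  I3: { [D → num . y D] }  — shift
  I4: { [D → . , S], [D → . num y D], [D → num y . D] }  — shift
  I5: { [D → num y D .] }  — reduce
  I6: { [D → , S .] }  — reduce
  I7: { [S → num . f] }  — shift
  I8: { [S → num f .] }  — reduce

Conflict in state I1:
  Shift-reduce conflict between [S → .] and [S → . num f]
So the grammar is NOT LR(0).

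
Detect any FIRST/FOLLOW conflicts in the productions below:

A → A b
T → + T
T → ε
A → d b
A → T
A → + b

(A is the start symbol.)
A FIRST/FOLLOW conflict occurs when a non-terminal N has a nullable alternative N → β (β ⇒* ε) and another alternative N → α with FIRST(α) ∩ FOLLOW(N) ≠ ∅: on such a lookahead the parser cannot decide between expanding α and letting N vanish via β.

Nullable non-terminals: A, T.
FIRST sets used below: FIRST(A) = { '+', 'b', 'd', ε }, FIRST(T) = { '+', ε }

A: nullable alternative(s) A → T; FOLLOW(A) = { $, 'b' }
  A → A b: FIRST \ {ε} = { '+', 'b', 'd' } — overlaps FOLLOW(A) on { 'b' }: CONFLICT
  A → d b: FIRST \ {ε} = { 'd' } — disjoint from FOLLOW(A)
  A → T: FIRST \ {ε} = { '+' } — this is the only nullable alternative, skip
  A → + b: FIRST \ {ε} = { '+' } — disjoint from FOLLOW(A)

T: nullable alternative(s) T → ε; FOLLOW(T) = { $, 'b' }
  T → + T: FIRST \ {ε} = { '+' } — disjoint from FOLLOW(T)
  T → ε: FIRST \ {ε} = { } — this is the only nullable alternative, skip

So the grammar has 1 FIRST/FOLLOW conflict (marked CONFLICT above).

Answer: Yes. A → A b with FOLLOW(A) on { 'b' }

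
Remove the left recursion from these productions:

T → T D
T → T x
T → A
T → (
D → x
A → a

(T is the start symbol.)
T is directly left-recursive. The standard transformation for
  A → A α₁ | ... | A α_m | β₁ | ... | β_n
is
  A  → β₁ A' | ... | β_n A'
  A' → α₁ A' | ... | α_m A' | ε

T → A becomes T → A T'
T → ( becomes T → ( T'
T → T D becomes T' → D T'
T → T x becomes T' → x T'
Add T' → ε

Productions for other non-terminals are unchanged:
  D → x
  A → a

Resulting grammar:
T → A T'
T → ( T'
T' → D T'
T' → x T'
T' → ε
D → x
A → a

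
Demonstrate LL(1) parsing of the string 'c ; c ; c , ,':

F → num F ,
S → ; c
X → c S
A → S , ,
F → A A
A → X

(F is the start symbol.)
LL(1) parsing maintains a stack (initially the start symbol over $) and the input. At each step: if the stack top is a terminal, match it against the current input token; if it is a non-terminal N, replace it with the RHS of M[N, lookahead] (the unique production whose predict set contains the lookahead).

Stack is shown with the top on the left.

Stack      Input            Action
----------------------------------
F $        c ; c ; c , , $  output F → A A
A A $      c ; c ; c , , $  output A → X
X A $      c ; c ; c , , $  output X → c S
c S A $    c ; c ; c , , $  match 'c'
S A $      ; c ; c , , $    output S → ; c
; c A $    ; c ; c , , $    match ';'
c A $      c ; c , , $      match 'c'
A $        ; c , , $        output A → S , ,
S , , $    ; c , , $        output S → ; c
; c , , $  ; c , , $        match ';'
c , , $    c , , $          match 'c'
, , $      , , $            match ','
, $        , $              match ','
$          $                accept

The string is accepted.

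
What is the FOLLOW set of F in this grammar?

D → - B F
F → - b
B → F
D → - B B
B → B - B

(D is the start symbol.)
In D → - B F: F is at the end, add FOLLOW(D)
In B → F: F is at the end, add FOLLOW(B)

The FOLLOW sets referred to above (computed the same way, to a fixed point):
  FOLLOW(D) = { $ }
  FOLLOW(B) = { $, '-' }

Taking the union: FOLLOW(F) = { $, '-' }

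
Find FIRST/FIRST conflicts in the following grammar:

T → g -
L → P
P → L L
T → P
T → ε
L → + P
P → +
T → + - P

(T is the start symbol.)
Yes. T → P / T → '+' '-' P on { '+' }; L → P / L → '+' P on { '+' }; P → L L / P → '+' on { '+' }

A FIRST/FIRST conflict occurs when two productions N → α and N → β for the same non-terminal have FIRST(α) ∩ FIRST(β) ≠ ∅ (with ε ∈ FIRST of a nullable right-hand side, so two nullable alternatives also conflict).

FIRST sets of the non-terminals at (or reachable through a nullable prefix from) the front of some alternative:
  FIRST(P) = { '+' }
  FIRST(L) = { '+' }

Productions for T:
  T → g -: FIRST = { 'g' }
  T → P: FIRST = { '+' }
  T → ε: FIRST = { ε }
  T → + - P: FIRST = { '+' }
Productions for L:
  L → P: FIRST = { '+' }
  L → + P: FIRST = { '+' }
Productions for P:
  P → L L: FIRST = { '+' }
  P → +: FIRST = { '+' }

Conflict for T: T → P and T → + - P
  Overlap: { '+' }
Conflict for L: L → P and L → + P
  Overlap: { '+' }
Conflict for P: P → L L and P → +
  Overlap: { '+' }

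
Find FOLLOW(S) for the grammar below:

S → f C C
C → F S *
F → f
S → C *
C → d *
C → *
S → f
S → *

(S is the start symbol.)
{ $, '*' }

S is the start symbol, so $ ∈ FOLLOW(S).
In C → F S *: S is followed by '*', add FIRST('*') \ {ε} = { '*' }

Taking the union: FOLLOW(S) = { $, '*' }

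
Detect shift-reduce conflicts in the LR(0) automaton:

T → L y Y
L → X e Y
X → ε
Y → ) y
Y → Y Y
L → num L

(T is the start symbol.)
Yes — I0: [X → .] vs [L → . num L]; I4: [X → .] vs [L → . num L]; I8: [L → X e Y .] vs [Y → . ) y]; I9: [Y → Y Y .] vs [Y → . ) y]; I12: [T → L y Y .] vs [Y → . ) y]

Augment with T' → T and build the canonical LR(0) collection (I0 = CLOSURE({[T' → . T]}), then GOTO on every symbol after a dot until no new states appear). It has 13 states:
  I0: { [L → . X e Y], [L → . num L], [T → . L y Y], [T' → . T], [X → .] }  — shift, reduce
  I1: { [T → L . y Y] }  — shift
  I2: { [T' → T .] }  — accept
  I3: { [L → X . e Y] }  — shift
  I4: { [L → . X e Y], [L → . num L], [L → num . L], [X → .] }  — shift, reduce
  I5: { [L → num L .] }  — reduce
  I6: { [L → X e . Y], [Y → . ) y], [Y → . Y Y] }  — shift
  I7: { [Y → ) . y] }  — shift
  I8: { [L → X e Y .], [Y → . ) y], [Y → . Y Y], [Y → Y . Y] }  — shift, reduce
  I9: { [Y → . ) y], [Y → . Y Y], [Y → Y . Y], [Y → Y Y .] }  — shift, reduce
  I10: { [Y → ) y .] }  — reduce
  I11: { [T → L y . Y], [Y → . ) y], [Y → . Y Y] }  — shift
  I12: { [T → L y Y .], [Y → . ) y], [Y → . Y Y], [Y → Y . Y] }  — shift, reduce

I0 contains reduce item [X → .] and shift item [L → . num L] — shift-reduce conflict.
I4 contains reduce item [X → .] and shift item [L → . num L] — shift-reduce conflict.
I8 contains reduce item [L → X e Y .] and shift item [Y → . ) y] — shift-reduce conflict.
I9 contains reduce item [Y → Y Y .] and shift item [Y → . ) y] — shift-reduce conflict.
I12 contains reduce item [T → L y Y .] and shift item [Y → . ) y] — shift-reduce conflict.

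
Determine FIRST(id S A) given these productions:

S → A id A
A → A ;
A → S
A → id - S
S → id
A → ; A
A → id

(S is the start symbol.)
To compute FIRST(id S A), process the symbols left to right:
Symbol id is a terminal. Add 'id' and stop.
FIRST(id S A) = { 'id' }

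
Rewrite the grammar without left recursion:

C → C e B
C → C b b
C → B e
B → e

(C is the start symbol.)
C is directly left-recursive. The standard transformation for
  A → A α₁ | ... | A α_m | β₁ | ... | β_n
is
  A  → β₁ A' | ... | β_n A'
  A' → α₁ A' | ... | α_m A' | ε

C → B e becomes C → B e C'
C → C e B becomes C' → e B C'
C → C b b becomes C' → b b C'
Add C' → ε

Productions for other non-terminals are unchanged:
  B → e

Resulting grammar:
C → B e C'
C' → e B C'
C' → b b C'
C' → ε
B → e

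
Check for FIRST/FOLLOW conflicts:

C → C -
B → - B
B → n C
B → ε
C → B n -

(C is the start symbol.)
A FIRST/FOLLOW conflict occurs when a non-terminal N has a nullable alternative N → β (β ⇒* ε) and another alternative N → α with FIRST(α) ∩ FOLLOW(N) ≠ ∅: on such a lookahead the parser cannot decide between expanding α and letting N vanish via β.

Nullable non-terminals: B.

B: nullable alternative(s) B → ε; FOLLOW(B) = { 'n' }
  B → - B: FIRST \ {ε} = { '-' } — disjoint from FOLLOW(B)
  B → n C: FIRST \ {ε} = { 'n' } — overlaps FOLLOW(B) on { 'n' }: CONFLICT
  B → ε: FIRST \ {ε} = { } — this is the only nullable alternative, skip

C has no nullable alternative, so no FIRST/FOLLOW check is needed there.

So the grammar has 1 FIRST/FOLLOW conflict (marked CONFLICT above).

Answer: Yes. B → n C with FOLLOW(B) on { 'n' }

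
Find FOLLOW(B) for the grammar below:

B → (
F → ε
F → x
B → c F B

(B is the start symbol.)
To compute FOLLOW(B), find every occurrence of B on a right-hand side N → α B β: add FIRST(β) \ {ε}, and if β is empty or nullable also add FOLLOW(N). Iterate to a fixed point.

B is the start symbol, so $ ∈ FOLLOW(B).
In B → c F B: B is at the end; this adds FOLLOW(B) to itself — nothing new

Taking the union: FOLLOW(B) = { $ }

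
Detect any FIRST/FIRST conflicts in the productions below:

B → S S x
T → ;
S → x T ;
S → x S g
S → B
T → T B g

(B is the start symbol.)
A FIRST/FIRST conflict occurs when two productions N → α and N → β for the same non-terminal have FIRST(α) ∩ FIRST(β) ≠ ∅ (with ε ∈ FIRST of a nullable right-hand side, so two nullable alternatives also conflict).

FIRST sets of the non-terminals at (or reachable through a nullable prefix from) the front of some alternative:
  FIRST(T) = { ';' }
  FIRST(B) = { 'x' }

Productions for T:
  T → ;: FIRST = { ';' }
  T → T B g: FIRST = { ';' }
Productions for S:
  S → x T ;: FIRST = { 'x' }
  S → x S g: FIRST = { 'x' }
  S → B: FIRST = { 'x' }
B has only one production, so no FIRST/FIRST conflict is possible there.

Conflict for T: T → ; and T → T B g
  Overlap: { ';' }
Conflict for S: S → x T ; and S → x S g
  Overlap: { 'x' }
Conflict for S: S → x T ; and S → B
  Overlap: { 'x' }
Conflict for S: S → x S g and S → B
  Overlap: { 'x' }

Answer: Yes. T → ';' / T → T B g on { ';' }; S → x T ';' / S → x S g on { 'x' }; S → x T ';' / S → B on { 'x' }; S → x S g / S → B on { 'x' }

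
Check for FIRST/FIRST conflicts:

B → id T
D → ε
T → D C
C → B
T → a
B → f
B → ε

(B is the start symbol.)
A FIRST/FIRST conflict occurs when two productions N → α and N → β for the same non-terminal have FIRST(α) ∩ FIRST(β) ≠ ∅ (with ε ∈ FIRST of a nullable right-hand side, so two nullable alternatives also conflict).

FIRST sets of the non-terminals at (or reachable through a nullable prefix from) the front of some alternative:
  FIRST(D) = { ε }
  FIRST(C) = { 'f', 'id', ε }

Productions for B:
  B → id T: FIRST = { 'id' }
  B → f: FIRST = { 'f' }
  B → ε: FIRST = { ε }
Productions for T:
  T → D C: FIRST = { 'f', 'id', ε }
  T → a: FIRST = { 'a' }
D, C have only one production, so no FIRST/FIRST conflict is possible there.

All alternatives of each non-terminal have pairwise disjoint FIRST sets.

Answer: No FIRST/FIRST conflicts.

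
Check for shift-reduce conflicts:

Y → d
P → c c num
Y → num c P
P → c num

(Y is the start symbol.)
A shift-reduce conflict occurs when an LR(0) state has both:
  - a complete (reduce) item [A → α .] (dot at the end), and
  - a shift item [B → β . c γ] (dot before a terminal).

Augment with Y' → Y and build the canonical LR(0) collection (I0 = CLOSURE({[Y' → . Y]}), then GOTO on every symbol after a dot until no new states appear). It has 10 states:
  I0: { [Y → . d], [Y → . num c P], [Y' → . Y] }  — shift
  I1: { [Y' → Y .] }  — accept
  I2: { [Y → d .] }  — reduce
  I3: { [Y → num . c P] }  — shift
  I4: { [P → . c c num], [P → . c num], [Y → num c . P] }  — shift
  I5: { [Y → num c P .] }  — reduce
  I6: { [P → c . c num], [P → c . num] }  — shift
  I7: { [P → c c . num] }  — shift
  I8: { [P → c num .] }  — reduce
  I9: { [P → c c num .] }  — reduce

No state contains both a complete item and a shift item.

Answer: No shift-reduce conflicts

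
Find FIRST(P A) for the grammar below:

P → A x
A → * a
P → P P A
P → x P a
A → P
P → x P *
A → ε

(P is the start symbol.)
FIRST sets of the non-terminals involved (from the grammar, by fixed-point iteration):
  FIRST(P) = { '*', 'x' }

To compute FIRST(P A), process the symbols left to right:
Symbol P is a non-terminal. Add FIRST(P) \ {ε} = { '*', 'x' }
P is not nullable (ε ∉ FIRST(P)), so stop here.
FIRST(P A) = { '*', 'x' }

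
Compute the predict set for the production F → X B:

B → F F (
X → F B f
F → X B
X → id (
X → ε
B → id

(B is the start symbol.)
PREDICT(F → X B) = (FIRST(RHS) \ {ε}) ∪ (FOLLOW(F) if ε ∈ FIRST(RHS), i.e. RHS ⇒* ε)
FIRST(X) = { 'id', ε }
FIRST(B) = { 'id' }
FIRST(X B) = { 'id' }
ε ∉ FIRST(X B), so FOLLOW(F) is not added.
PREDICT(F → X B) = { 'id' }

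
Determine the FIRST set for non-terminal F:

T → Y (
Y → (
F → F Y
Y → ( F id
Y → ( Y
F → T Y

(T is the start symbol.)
{ '(' }

FIRST sets of the other non-terminals involved (by the same procedure, iterated to a fixed point):
  FIRST(T) = { '(' }

From F → F Y:
  - F is the symbol being defined: contributes nothing new
    F is not nullable, so stop
From F → T Y:
  - T is a non-terminal: add FIRST(T) \ {ε} = { '(' }
    T is not nullable, so stop

Collecting: FIRST(F) = { '(' }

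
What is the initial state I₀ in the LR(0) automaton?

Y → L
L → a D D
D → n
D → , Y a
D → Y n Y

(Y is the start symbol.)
First, augment the grammar with Y' → Y
I₀ = CLOSURE({ [Y' → . Y] }):
  [Y' → . Y] has the dot before Y: add [Y → . L]
  [Y → . L] has the dot before L: add [L → . a D D]
No further items can be added.

I₀ = { [L → . a D D], [Y → . L], [Y' → . Y] }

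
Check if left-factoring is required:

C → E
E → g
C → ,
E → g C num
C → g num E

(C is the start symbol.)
Yes, E has productions with common prefix 'g'

Left-factoring is needed when two productions for the same non-terminal
share a common prefix on the right-hand side.

Productions for C:
  C → E
  C → ,
  C → g num E
Productions for E:
  E → g
  E → g C num

Found common prefix 'g' in productions for E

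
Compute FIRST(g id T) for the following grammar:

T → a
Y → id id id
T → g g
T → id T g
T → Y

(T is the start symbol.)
To compute FIRST(g id T), process the symbols left to right:
Symbol g is a terminal. Add 'g' and stop.
FIRST(g id T) = { 'g' }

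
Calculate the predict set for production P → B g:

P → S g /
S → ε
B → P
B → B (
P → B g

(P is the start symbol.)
PREDICT(P → B g) = (FIRST(RHS) \ {ε}) ∪ (FOLLOW(P) if ε ∈ FIRST(RHS), i.e. RHS ⇒* ε)
FIRST(B) = { 'g' }
FIRST(B g) = { 'g' }
ε ∉ FIRST(B g), so FOLLOW(P) is not added.
PREDICT(P → B g) = { 'g' }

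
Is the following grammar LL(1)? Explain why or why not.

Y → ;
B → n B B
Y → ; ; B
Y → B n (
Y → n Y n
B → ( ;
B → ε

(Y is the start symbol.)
No. Predict set conflict for Y: { ';' }

A grammar is LL(1) if for each non-terminal N with multiple productions, the predict sets of those productions are pairwise disjoint, where PREDICT(N → α) = (FIRST(α) \ {ε}) ∪ (FOLLOW(N) if α ⇒* ε).

Relevant sets:
  FIRST(B) = { '(', 'n', ε }
  FOLLOW(B) = { $, '(', 'n' }

For Y:
  PREDICT(Y → ';') = { ';' }
  PREDICT(Y → ';' ';' B) = { ';' }
  PREDICT(Y → B n '(') = { '(', 'n' }
  PREDICT(Y → n Y n) = { 'n' }
For B:
  PREDICT(B → n B B) = { 'n' }
  PREDICT(B → '(' ';') = { '(' }
  PREDICT(B → ε) = { $, '(', 'n' }

Conflict found: Predict set conflict for Y: { ';' }
The grammar is NOT LL(1).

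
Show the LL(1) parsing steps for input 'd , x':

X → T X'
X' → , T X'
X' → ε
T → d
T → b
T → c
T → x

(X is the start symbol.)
Stack is shown with the top on the left.

Stack     Input    Action
-------------------------
X $       d , x $  output X → T X'
T X' $    d , x $  output T → d
d X' $    d , x $  match 'd'
X' $      , x $    output X' → , T X'
, T X' $  , x $    match ','
T X' $    x $      output T → x
x X' $    x $      match 'x'
X' $      $        output X' → ε
$         $        accept

The string is accepted.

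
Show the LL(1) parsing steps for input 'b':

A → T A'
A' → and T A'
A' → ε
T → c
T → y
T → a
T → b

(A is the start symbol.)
LL(1) parsing maintains a stack (initially the start symbol over $) and the input. At each step: if the stack top is a terminal, match it against the current input token; if it is a non-terminal N, replace it with the RHS of M[N, lookahead] (the unique production whose predict set contains the lookahead).

Stack is shown with the top on the left.

Stack   Input  Action
---------------------
A $     b $    output A → T A'
T A' $  b $    output T → b
b A' $  b $    match 'b'
A' $    $      output A' → ε
$       $      accept

The string is accepted.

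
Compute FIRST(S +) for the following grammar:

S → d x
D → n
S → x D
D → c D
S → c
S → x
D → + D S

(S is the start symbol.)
{ 'c', 'd', 'x' }

FIRST sets of the non-terminals involved (from the grammar, by fixed-point iteration):
  FIRST(S) = { 'c', 'd', 'x' }

To compute FIRST(S +), process the symbols left to right:
Symbol S is a non-terminal. Add FIRST(S) \ {ε} = { 'c', 'd', 'x' }
S is not nullable (ε ∉ FIRST(S)), so stop here.
FIRST(S +) = { 'c', 'd', 'x' }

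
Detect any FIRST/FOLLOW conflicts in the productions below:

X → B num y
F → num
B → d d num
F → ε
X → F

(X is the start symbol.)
A FIRST/FOLLOW conflict occurs when a non-terminal N has a nullable alternative N → β (β ⇒* ε) and another alternative N → α with FIRST(α) ∩ FOLLOW(N) ≠ ∅: on such a lookahead the parser cannot decide between expanding α and letting N vanish via β.

Nullable non-terminals: F, X.
FIRST sets used below: FIRST(B) = { 'd' }, FIRST(F) = { 'num', ε }

F: nullable alternative(s) F → ε; FOLLOW(F) = { $ }
  F → num: FIRST \ {ε} = { 'num' } — disjoint from FOLLOW(F)
  F → ε: FIRST \ {ε} = { } — this is the only nullable alternative, skip

X: nullable alternative(s) X → F; FOLLOW(X) = { $ }
  X → B num y: FIRST \ {ε} = { 'd' } — disjoint from FOLLOW(X)
  X → F: FIRST \ {ε} = { 'num' } — this is the only nullable alternative, skip

B has no nullable alternative, so no FIRST/FOLLOW check is needed there.

No FIRST/FOLLOW conflicts found.

Answer: No FIRST/FOLLOW conflicts.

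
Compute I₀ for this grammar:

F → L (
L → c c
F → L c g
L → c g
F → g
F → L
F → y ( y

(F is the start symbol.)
{ [F → . L (], [F → . L c g], [F → . L], [F → . g], [F → . y ( y], [F' → . F], [L → . c c], [L → . c g] }

First, augment the grammar with F' → F
I₀ = CLOSURE({ [F' → . F] }):
  [F' → . F] has the dot before F: add [F → . L (], [F → . L c g], [F → . g], [F → . L], [F → . y ( y]
  [F → . L (] has the dot before L: add [L → . c c], [L → . c g]
No further items can be added.

I₀ = { [F → . L (], [F → . L c g], [F → . L], [F → . g], [F → . y ( y], [F' → . F], [L → . c c], [L → . c g] }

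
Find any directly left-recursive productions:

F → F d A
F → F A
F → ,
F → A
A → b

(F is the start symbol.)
F → F d A: LEFT RECURSIVE (starts with F)
F → F A: LEFT RECURSIVE (starts with F)
F → ,: starts with ','
F → A: starts with A
A → b: starts with b

The grammar has direct left recursion on: F.

Answer: Yes, F is left-recursive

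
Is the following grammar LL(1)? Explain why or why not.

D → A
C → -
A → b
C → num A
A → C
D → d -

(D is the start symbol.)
Relevant sets:
  FIRST(A) = { '-', 'b', 'num' }
  FIRST(C) = { '-', 'num' }

For D:
  PREDICT(D → A) = { '-', 'b', 'num' }
  PREDICT(D → d '-') = { 'd' }
For C:
  PREDICT(C → '-') = { '-' }
  PREDICT(C → num A) = { 'num' }
For A:
  PREDICT(A → b) = { 'b' }
  PREDICT(A → C) = { '-', 'num' }

All predict sets are disjoint. The grammar IS LL(1).

Answer: Yes, the grammar is LL(1).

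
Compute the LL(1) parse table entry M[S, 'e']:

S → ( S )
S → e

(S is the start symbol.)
To find M[S, 'e'], we find productions for S where 'e' is in the predict set (PREDICT(N → α) = (FIRST(α) \ {ε}) ∪ (FOLLOW(N) if α ⇒* ε)).

S → ( S ): PREDICT = { '(' }
S → e: PREDICT = { 'e' }
  'e' is in predict set, so this production goes in M[S, 'e']

M[S, 'e'] = S → e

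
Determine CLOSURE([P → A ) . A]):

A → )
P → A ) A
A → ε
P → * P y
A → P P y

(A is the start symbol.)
To compute CLOSURE, for each item [A → α.Bβ] where B is a non-terminal, add [B → .γ] for all productions B → γ; repeat for the newly added items until nothing changes.

Start with: [P → A ) . A]
  [P → A ) . A] has the dot before A: add [A → . )], [A → .], [A → . P P y]
  [A → . P P y] has the dot before P: add [P → . A ) A], [P → . * P y]
No further items can be added.

CLOSURE = { [A → . )], [A → . P P y], [A → .], [P → . * P y], [P → . A ) A], [P → A ) . A] }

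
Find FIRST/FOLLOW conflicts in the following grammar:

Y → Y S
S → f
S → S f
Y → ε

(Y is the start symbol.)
A FIRST/FOLLOW conflict occurs when a non-terminal N has a nullable alternative N → β (β ⇒* ε) and another alternative N → α with FIRST(α) ∩ FOLLOW(N) ≠ ∅: on such a lookahead the parser cannot decide between expanding α and letting N vanish via β.

Nullable non-terminals: Y.
FIRST sets used below: FIRST(Y) = { 'f', ε }, FIRST(S) = { 'f' }

Y: nullable alternative(s) Y → ε; FOLLOW(Y) = { $, 'f' }
  Y → Y S: FIRST \ {ε} = { 'f' } — overlaps FOLLOW(Y) on { 'f' }: CONFLICT
  Y → ε: FIRST \ {ε} = { } — this is the only nullable alternative, skip

S has no nullable alternative, so no FIRST/FOLLOW check is needed there.

So the grammar has 1 FIRST/FOLLOW conflict (marked CONFLICT above).

Answer: Yes. Y → Y S with FOLLOW(Y) on { 'f' }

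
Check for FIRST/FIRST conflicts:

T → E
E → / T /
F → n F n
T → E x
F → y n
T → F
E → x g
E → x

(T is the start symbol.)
Yes. T → E / T → E x on { '/', 'x' }; E → x g / E → x on { 'x' }

A FIRST/FIRST conflict occurs when two productions N → α and N → β for the same non-terminal have FIRST(α) ∩ FIRST(β) ≠ ∅ (with ε ∈ FIRST of a nullable right-hand side, so two nullable alternatives also conflict).

FIRST sets of the non-terminals at (or reachable through a nullable prefix from) the front of some alternative:
  FIRST(E) = { '/', 'x' }
  FIRST(F) = { 'n', 'y' }

Productions for T:
  T → E: FIRST = { '/', 'x' }
  T → E x: FIRST = { '/', 'x' }
  T → F: FIRST = { 'n', 'y' }
Productions for E:
  E → / T /: FIRST = { '/' }
  E → x g: FIRST = { 'x' }
  E → x: FIRST = { 'x' }
Productions for F:
  F → n F n: FIRST = { 'n' }
  F → y n: FIRST = { 'y' }

Conflict for T: T → E and T → E x
  Overlap: { '/', 'x' }
Conflict for E: E → x g and E → x
  Overlap: { 'x' }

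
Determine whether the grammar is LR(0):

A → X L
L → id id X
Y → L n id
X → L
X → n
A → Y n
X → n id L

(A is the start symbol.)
No. Shift-reduce conflict between [X → L .] and [Y → L . n id]

Augment with A' → A and build the canonical LR(0) collection (I0 = CLOSURE({[A' → . A]}), then GOTO on every symbol after a dot until no new states appear). It has 16 states:
  I0: { [A → . X L], [A → . Y n], [A' → . A], [L → . id id X], [X → . L], [X → . n id L], [X → . n], [Y → . L n id] }  — shift
  I1: { [A' → A .] }  — accept
  I2: { [X → L .], [Y → L . n id] }  — shift, reduce
  I3: { [A → X . L], [L → . id id X] }  — shift
  I4: { [A → Y . n] }  — shift
  I5: { [L → id . id X] }  — shift
  I6: { [X → n . id L], [X → n .] }  — shift, reduce
  I7: { [L → . id id X], [X → n id . L] }  — shift
  I8: { [X → n id L .] }  — reduce
  I9: { [L → . id id X], [L → id id . X], [X → . L], [X → . n id L], [X → . n] }  — shift
  I10: { [X → L .] }  — reduce
  I11: { [L → id id X .] }  — reduce
  I12: { [A → Y n .] }  — reduce
  I13: { [A → X L .] }  — reduce
  I14: { [Y → L n . id] }  — shift
  I15: { [Y → L n id .] }  — reduce

Conflict in state I2:
  Shift-reduce conflict between [X → L .] and [Y → L . n id]
So the grammar is NOT LR(0).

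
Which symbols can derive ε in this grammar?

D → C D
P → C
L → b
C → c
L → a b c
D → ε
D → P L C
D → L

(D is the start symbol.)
{ 'D' }

A non-terminal is nullable if it can derive ε (the empty string): either it has an ε-production, or it has a production whose right-hand side consists entirely of nullable non-terminals.

ε-productions: D → ε
So D is immediately nullable.
No further non-terminal can be added: every production for the remaining non-terminals contains a terminal or a non-nullable non-terminal.
Nullable = { 'D' }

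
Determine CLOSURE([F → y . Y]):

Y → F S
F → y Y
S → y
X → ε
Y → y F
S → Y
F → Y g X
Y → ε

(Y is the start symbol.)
{ [F → . Y g X], [F → . y Y], [F → y . Y], [Y → . F S], [Y → . y F], [Y → .] }

To compute CLOSURE, for each item [A → α.Bβ] where B is a non-terminal, add [B → .γ] for all productions B → γ; repeat for the newly added items until nothing changes.

Start with: [F → y . Y]
  [F → y . Y] has the dot before Y: add [Y → . F S], [Y → . y F], [Y → .]
  [Y → . F S] has the dot before F: add [F → . y Y], [F → . Y g X]
No further items can be added.

CLOSURE = { [F → . Y g X], [F → . y Y], [F → y . Y], [Y → . F S], [Y → . y F], [Y → .] }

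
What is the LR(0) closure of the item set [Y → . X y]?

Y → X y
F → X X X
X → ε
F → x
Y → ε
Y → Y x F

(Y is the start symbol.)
{ [X → .], [Y → . X y] }

To compute CLOSURE, for each item [A → α.Bβ] where B is a non-terminal, add [B → .γ] for all productions B → γ; repeat for the newly added items until nothing changes.

Start with: [Y → . X y]
  [Y → . X y] has the dot before X: add [X → .]
No further items can be added.

CLOSURE = { [X → .], [Y → . X y] }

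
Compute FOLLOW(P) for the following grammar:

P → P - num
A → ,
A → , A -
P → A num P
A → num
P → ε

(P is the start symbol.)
To compute FOLLOW(P), find every occurrence of P on a right-hand side N → α P β: add FIRST(β) \ {ε}, and if β is empty or nullable also add FOLLOW(N). Iterate to a fixed point.

P is the start symbol, so $ ∈ FOLLOW(P).
In P → P - num: P is followed by '-' num, add FIRST('-' num) \ {ε} = { '-' }
In P → A num P: P is at the end; this adds FOLLOW(P) to itself — nothing new

Taking the union: FOLLOW(P) = { $, '-' }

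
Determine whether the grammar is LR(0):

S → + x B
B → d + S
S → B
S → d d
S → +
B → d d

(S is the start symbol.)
A grammar is LR(0) if no state in the canonical LR(0) collection has:
  - both a shift item (dot before a terminal) and a complete item (shift-reduce conflict), or
  - two or more complete items (reduce-reduce conflict; the accept item [S' → S .] counts as a complete item here).

Augment with S' → S and build the canonical LR(0) collection (I0 = CLOSURE({[S' → . S]}), then GOTO on every symbol after a dot until no new states appear). It has 12 states:
  I0: { [B → . d + S], [B → . d d], [S → . + x B], [S → . +], [S → . B], [S → . d d], [S' → . S] }  — shift
  I1: { [S → + . x B], [S → + .] }  — shift, reduce
  I2: { [S → B .] }  — reduce
  I3: { [S' → S .] }  — accept
  I4: { [B → d . + S], [B → d . d], [S → d . d] }  — shift
  I5: { [B → . d + S], [B → . d d], [B → d + . S], [S → . + x B], [S → . +], [S → . B], [S → . d d] }  — shift
  I6: { [B → d d .], [S → d d .] }  — 2 reduces
  I7: { [B → d + S .] }  — reduce
  I8: { [B → . d + S], [B → . d d], [S → + x . B] }  — shift
  I9: { [S → + x B .] }  — reduce
  I10: { [B → d . + S], [B → d . d] }  — shift
  I11: { [B → d d .] }  — reduce

Conflict in state I1:
  Shift-reduce conflict between [S → + .] and [S → + . x B]
So the grammar is NOT LR(0).

Answer: No. Shift-reduce conflict between [S → + .] and [S → + . x B]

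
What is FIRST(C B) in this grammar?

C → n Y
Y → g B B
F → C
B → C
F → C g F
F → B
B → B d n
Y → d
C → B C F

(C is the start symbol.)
FIRST sets of the non-terminals involved (from the grammar, by fixed-point iteration):
  FIRST(C) = { 'n' }

To compute FIRST(C B), process the symbols left to right:
Symbol C is a non-terminal. Add FIRST(C) \ {ε} = { 'n' }
C is not nullable (ε ∉ FIRST(C)), so stop here.
FIRST(C B) = { 'n' }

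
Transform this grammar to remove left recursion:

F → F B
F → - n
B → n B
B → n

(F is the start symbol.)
F → - n F'
F' → B F'
F' → ε
B → n B
B → n

F is directly left-recursive. The standard transformation for
  A → A α₁ | ... | A α_m | β₁ | ... | β_n
is
  A  → β₁ A' | ... | β_n A'
  A' → α₁ A' | ... | α_m A' | ε

F → - n becomes F → - n F'
F → F B becomes F' → B F'
Add F' → ε

Productions for other non-terminals are unchanged:
  B → n B
  B → n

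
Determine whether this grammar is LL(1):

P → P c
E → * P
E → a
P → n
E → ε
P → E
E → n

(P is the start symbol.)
A grammar is LL(1) if for each non-terminal N with multiple productions, the predict sets of those productions are pairwise disjoint, where PREDICT(N → α) = (FIRST(α) \ {ε}) ∪ (FOLLOW(N) if α ⇒* ε).

Relevant sets:
  FIRST(P) = { '*', 'a', 'c', 'n', ε }
  FIRST(E) = { '*', 'a', 'n', ε }
  FOLLOW(P) = { $, 'c' }
  FOLLOW(E) = { $, 'c' }

For P:
  PREDICT(P → P c) = { '*', 'a', 'c', 'n' }
  PREDICT(P → n) = { 'n' }
  PREDICT(P → E) = { $, '*', 'a', 'c', 'n' }
For E:
  PREDICT(E → '*' P) = { '*' }
  PREDICT(E → a) = { 'a' }
  PREDICT(E → ε) = { $, 'c' }
  PREDICT(E → n) = { 'n' }

Conflict found: Predict set conflict for P: { 'n' }
The grammar is NOT LL(1).

Answer: No. Predict set conflict for P: { 'n' }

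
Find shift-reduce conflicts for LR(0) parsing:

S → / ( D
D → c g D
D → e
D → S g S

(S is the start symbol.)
No shift-reduce conflicts

Augment with S' → S and build the canonical LR(0) collection (I0 = CLOSURE({[S' → . S]}), then GOTO on every symbol after a dot until no new states appear). It has 12 states:
  I0: { [S → . / ( D], [S' → . S] }  — shift
  I1: { [S → / . ( D] }  — shift
  I2: { [S' → S .] }  — accept
  I3: { [D → . S g S], [D → . c g D], [D → . e], [S → . / ( D], [S → / ( . D] }  — shift
  I4: { [S → / ( D .] }  — reduce
  I5: { [D → S . g S] }  — shift
  I6: { [D → c . g D] }  — shift
  I7: { [D → e .] }  — reduce
  I8: { [D → . S g S], [D → . c g D], [D → . e], [D → c g . D], [S → . / ( D] }  — shift
  I9: { [D → c g D .] }  — reduce
  I10: { [D → S g . S], [S → . / ( D] }  — shift
  I11: { [D → S g S .] }  — reduce

No state contains both a complete item and a shift item.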